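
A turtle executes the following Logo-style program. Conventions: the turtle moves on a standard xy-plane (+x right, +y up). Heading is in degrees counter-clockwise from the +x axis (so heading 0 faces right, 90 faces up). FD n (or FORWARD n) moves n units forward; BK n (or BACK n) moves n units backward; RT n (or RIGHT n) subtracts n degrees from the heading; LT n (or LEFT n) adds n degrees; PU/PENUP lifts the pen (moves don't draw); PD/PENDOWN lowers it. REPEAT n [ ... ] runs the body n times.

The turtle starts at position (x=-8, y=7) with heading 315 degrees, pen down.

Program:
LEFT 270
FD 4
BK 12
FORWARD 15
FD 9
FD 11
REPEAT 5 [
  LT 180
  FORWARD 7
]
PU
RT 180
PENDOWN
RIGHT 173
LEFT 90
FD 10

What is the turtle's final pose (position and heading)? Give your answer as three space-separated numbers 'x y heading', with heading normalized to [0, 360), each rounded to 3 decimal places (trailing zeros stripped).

Executing turtle program step by step:
Start: pos=(-8,7), heading=315, pen down
LT 270: heading 315 -> 225
FD 4: (-8,7) -> (-10.828,4.172) [heading=225, draw]
BK 12: (-10.828,4.172) -> (-2.343,12.657) [heading=225, draw]
FD 15: (-2.343,12.657) -> (-12.95,2.05) [heading=225, draw]
FD 9: (-12.95,2.05) -> (-19.314,-4.314) [heading=225, draw]
FD 11: (-19.314,-4.314) -> (-27.092,-12.092) [heading=225, draw]
REPEAT 5 [
  -- iteration 1/5 --
  LT 180: heading 225 -> 45
  FD 7: (-27.092,-12.092) -> (-22.142,-7.142) [heading=45, draw]
  -- iteration 2/5 --
  LT 180: heading 45 -> 225
  FD 7: (-22.142,-7.142) -> (-27.092,-12.092) [heading=225, draw]
  -- iteration 3/5 --
  LT 180: heading 225 -> 45
  FD 7: (-27.092,-12.092) -> (-22.142,-7.142) [heading=45, draw]
  -- iteration 4/5 --
  LT 180: heading 45 -> 225
  FD 7: (-22.142,-7.142) -> (-27.092,-12.092) [heading=225, draw]
  -- iteration 5/5 --
  LT 180: heading 225 -> 45
  FD 7: (-27.092,-12.092) -> (-22.142,-7.142) [heading=45, draw]
]
PU: pen up
RT 180: heading 45 -> 225
PD: pen down
RT 173: heading 225 -> 52
LT 90: heading 52 -> 142
FD 10: (-22.142,-7.142) -> (-30.022,-0.986) [heading=142, draw]
Final: pos=(-30.022,-0.986), heading=142, 11 segment(s) drawn

Answer: -30.022 -0.986 142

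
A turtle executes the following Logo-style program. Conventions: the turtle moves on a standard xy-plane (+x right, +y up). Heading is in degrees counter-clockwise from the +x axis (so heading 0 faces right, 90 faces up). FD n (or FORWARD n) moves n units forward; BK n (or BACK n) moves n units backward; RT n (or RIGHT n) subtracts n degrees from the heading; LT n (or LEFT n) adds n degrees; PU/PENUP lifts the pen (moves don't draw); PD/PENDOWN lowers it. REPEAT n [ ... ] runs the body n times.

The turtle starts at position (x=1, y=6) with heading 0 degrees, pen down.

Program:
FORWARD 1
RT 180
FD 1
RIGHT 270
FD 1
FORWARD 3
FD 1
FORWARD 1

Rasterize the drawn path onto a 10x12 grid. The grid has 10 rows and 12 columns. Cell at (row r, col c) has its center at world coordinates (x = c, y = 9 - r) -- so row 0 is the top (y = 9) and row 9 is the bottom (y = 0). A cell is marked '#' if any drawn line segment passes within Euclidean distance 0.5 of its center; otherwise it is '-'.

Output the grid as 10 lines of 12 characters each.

Answer: ------------
------------
------------
-##---------
-#----------
-#----------
-#----------
-#----------
-#----------
-#----------

Derivation:
Segment 0: (1,6) -> (2,6)
Segment 1: (2,6) -> (1,6)
Segment 2: (1,6) -> (1,5)
Segment 3: (1,5) -> (1,2)
Segment 4: (1,2) -> (1,1)
Segment 5: (1,1) -> (1,0)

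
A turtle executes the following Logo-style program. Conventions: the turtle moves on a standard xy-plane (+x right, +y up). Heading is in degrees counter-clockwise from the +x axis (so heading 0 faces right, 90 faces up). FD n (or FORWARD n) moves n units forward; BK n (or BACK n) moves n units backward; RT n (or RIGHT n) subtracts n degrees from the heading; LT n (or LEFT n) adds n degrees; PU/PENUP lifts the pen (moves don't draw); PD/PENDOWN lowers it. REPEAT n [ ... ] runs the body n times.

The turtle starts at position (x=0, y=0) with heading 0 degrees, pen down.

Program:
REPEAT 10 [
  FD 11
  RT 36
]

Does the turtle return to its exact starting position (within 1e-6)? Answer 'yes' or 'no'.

Answer: yes

Derivation:
Executing turtle program step by step:
Start: pos=(0,0), heading=0, pen down
REPEAT 10 [
  -- iteration 1/10 --
  FD 11: (0,0) -> (11,0) [heading=0, draw]
  RT 36: heading 0 -> 324
  -- iteration 2/10 --
  FD 11: (11,0) -> (19.899,-6.466) [heading=324, draw]
  RT 36: heading 324 -> 288
  -- iteration 3/10 --
  FD 11: (19.899,-6.466) -> (23.298,-16.927) [heading=288, draw]
  RT 36: heading 288 -> 252
  -- iteration 4/10 --
  FD 11: (23.298,-16.927) -> (19.899,-27.389) [heading=252, draw]
  RT 36: heading 252 -> 216
  -- iteration 5/10 --
  FD 11: (19.899,-27.389) -> (11,-33.855) [heading=216, draw]
  RT 36: heading 216 -> 180
  -- iteration 6/10 --
  FD 11: (11,-33.855) -> (0,-33.855) [heading=180, draw]
  RT 36: heading 180 -> 144
  -- iteration 7/10 --
  FD 11: (0,-33.855) -> (-8.899,-27.389) [heading=144, draw]
  RT 36: heading 144 -> 108
  -- iteration 8/10 --
  FD 11: (-8.899,-27.389) -> (-12.298,-16.927) [heading=108, draw]
  RT 36: heading 108 -> 72
  -- iteration 9/10 --
  FD 11: (-12.298,-16.927) -> (-8.899,-6.466) [heading=72, draw]
  RT 36: heading 72 -> 36
  -- iteration 10/10 --
  FD 11: (-8.899,-6.466) -> (0,0) [heading=36, draw]
  RT 36: heading 36 -> 0
]
Final: pos=(0,0), heading=0, 10 segment(s) drawn

Start position: (0, 0)
Final position: (0, 0)
Distance = 0; < 1e-6 -> CLOSED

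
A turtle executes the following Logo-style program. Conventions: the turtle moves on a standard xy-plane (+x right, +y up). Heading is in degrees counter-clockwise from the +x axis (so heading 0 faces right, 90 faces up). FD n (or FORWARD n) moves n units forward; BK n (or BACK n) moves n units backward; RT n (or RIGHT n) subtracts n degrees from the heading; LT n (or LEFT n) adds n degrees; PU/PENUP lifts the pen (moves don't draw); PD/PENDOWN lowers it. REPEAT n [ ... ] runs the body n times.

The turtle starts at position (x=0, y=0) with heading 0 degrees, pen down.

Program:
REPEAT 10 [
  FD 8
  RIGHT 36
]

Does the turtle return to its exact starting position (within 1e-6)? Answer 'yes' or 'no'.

Executing turtle program step by step:
Start: pos=(0,0), heading=0, pen down
REPEAT 10 [
  -- iteration 1/10 --
  FD 8: (0,0) -> (8,0) [heading=0, draw]
  RT 36: heading 0 -> 324
  -- iteration 2/10 --
  FD 8: (8,0) -> (14.472,-4.702) [heading=324, draw]
  RT 36: heading 324 -> 288
  -- iteration 3/10 --
  FD 8: (14.472,-4.702) -> (16.944,-12.311) [heading=288, draw]
  RT 36: heading 288 -> 252
  -- iteration 4/10 --
  FD 8: (16.944,-12.311) -> (14.472,-19.919) [heading=252, draw]
  RT 36: heading 252 -> 216
  -- iteration 5/10 --
  FD 8: (14.472,-19.919) -> (8,-24.621) [heading=216, draw]
  RT 36: heading 216 -> 180
  -- iteration 6/10 --
  FD 8: (8,-24.621) -> (0,-24.621) [heading=180, draw]
  RT 36: heading 180 -> 144
  -- iteration 7/10 --
  FD 8: (0,-24.621) -> (-6.472,-19.919) [heading=144, draw]
  RT 36: heading 144 -> 108
  -- iteration 8/10 --
  FD 8: (-6.472,-19.919) -> (-8.944,-12.311) [heading=108, draw]
  RT 36: heading 108 -> 72
  -- iteration 9/10 --
  FD 8: (-8.944,-12.311) -> (-6.472,-4.702) [heading=72, draw]
  RT 36: heading 72 -> 36
  -- iteration 10/10 --
  FD 8: (-6.472,-4.702) -> (0,0) [heading=36, draw]
  RT 36: heading 36 -> 0
]
Final: pos=(0,0), heading=0, 10 segment(s) drawn

Start position: (0, 0)
Final position: (0, 0)
Distance = 0; < 1e-6 -> CLOSED

Answer: yes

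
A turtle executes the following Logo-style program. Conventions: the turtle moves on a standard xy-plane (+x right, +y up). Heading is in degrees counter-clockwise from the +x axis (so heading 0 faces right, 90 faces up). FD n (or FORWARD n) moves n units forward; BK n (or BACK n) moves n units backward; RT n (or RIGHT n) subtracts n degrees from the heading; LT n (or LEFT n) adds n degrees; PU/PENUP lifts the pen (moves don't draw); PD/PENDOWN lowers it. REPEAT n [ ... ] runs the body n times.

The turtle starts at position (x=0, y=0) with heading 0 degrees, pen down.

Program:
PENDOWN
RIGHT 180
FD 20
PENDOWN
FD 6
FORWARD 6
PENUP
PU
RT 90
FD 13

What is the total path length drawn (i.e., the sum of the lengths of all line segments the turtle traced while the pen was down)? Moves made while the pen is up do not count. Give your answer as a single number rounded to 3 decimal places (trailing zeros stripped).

Answer: 32

Derivation:
Executing turtle program step by step:
Start: pos=(0,0), heading=0, pen down
PD: pen down
RT 180: heading 0 -> 180
FD 20: (0,0) -> (-20,0) [heading=180, draw]
PD: pen down
FD 6: (-20,0) -> (-26,0) [heading=180, draw]
FD 6: (-26,0) -> (-32,0) [heading=180, draw]
PU: pen up
PU: pen up
RT 90: heading 180 -> 90
FD 13: (-32,0) -> (-32,13) [heading=90, move]
Final: pos=(-32,13), heading=90, 3 segment(s) drawn

Segment lengths:
  seg 1: (0,0) -> (-20,0), length = 20
  seg 2: (-20,0) -> (-26,0), length = 6
  seg 3: (-26,0) -> (-32,0), length = 6
Total = 32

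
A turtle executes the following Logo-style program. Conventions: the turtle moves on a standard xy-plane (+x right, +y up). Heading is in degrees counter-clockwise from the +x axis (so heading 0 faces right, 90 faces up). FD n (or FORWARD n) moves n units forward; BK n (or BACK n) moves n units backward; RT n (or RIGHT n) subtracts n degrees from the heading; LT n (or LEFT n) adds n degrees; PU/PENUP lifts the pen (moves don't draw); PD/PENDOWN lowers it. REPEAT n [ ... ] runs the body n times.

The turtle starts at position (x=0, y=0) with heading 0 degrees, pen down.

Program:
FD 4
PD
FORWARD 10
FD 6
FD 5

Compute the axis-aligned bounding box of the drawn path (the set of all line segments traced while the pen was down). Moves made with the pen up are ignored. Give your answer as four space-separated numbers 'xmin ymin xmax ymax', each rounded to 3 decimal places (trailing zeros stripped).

Answer: 0 0 25 0

Derivation:
Executing turtle program step by step:
Start: pos=(0,0), heading=0, pen down
FD 4: (0,0) -> (4,0) [heading=0, draw]
PD: pen down
FD 10: (4,0) -> (14,0) [heading=0, draw]
FD 6: (14,0) -> (20,0) [heading=0, draw]
FD 5: (20,0) -> (25,0) [heading=0, draw]
Final: pos=(25,0), heading=0, 4 segment(s) drawn

Segment endpoints: x in {0, 4, 14, 20, 25}, y in {0}
xmin=0, ymin=0, xmax=25, ymax=0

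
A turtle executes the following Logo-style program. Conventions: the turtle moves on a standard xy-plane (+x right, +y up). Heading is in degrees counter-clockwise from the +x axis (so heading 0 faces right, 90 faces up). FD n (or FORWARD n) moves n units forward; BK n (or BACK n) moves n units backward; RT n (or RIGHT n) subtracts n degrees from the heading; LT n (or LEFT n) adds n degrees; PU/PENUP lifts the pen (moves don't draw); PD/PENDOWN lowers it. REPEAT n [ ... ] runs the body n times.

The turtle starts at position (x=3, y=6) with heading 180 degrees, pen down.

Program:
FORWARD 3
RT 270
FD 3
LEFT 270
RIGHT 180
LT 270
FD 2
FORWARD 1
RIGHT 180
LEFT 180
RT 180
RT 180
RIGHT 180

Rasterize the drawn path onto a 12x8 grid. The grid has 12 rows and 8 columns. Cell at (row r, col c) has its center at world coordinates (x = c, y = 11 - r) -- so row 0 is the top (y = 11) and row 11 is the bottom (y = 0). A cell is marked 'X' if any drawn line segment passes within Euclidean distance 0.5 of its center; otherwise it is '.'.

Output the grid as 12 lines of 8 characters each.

Segment 0: (3,6) -> (0,6)
Segment 1: (0,6) -> (0,3)
Segment 2: (0,3) -> (-0,1)
Segment 3: (-0,1) -> (-0,0)

Answer: ........
........
........
........
........
XXXX....
X.......
X.......
X.......
X.......
X.......
X.......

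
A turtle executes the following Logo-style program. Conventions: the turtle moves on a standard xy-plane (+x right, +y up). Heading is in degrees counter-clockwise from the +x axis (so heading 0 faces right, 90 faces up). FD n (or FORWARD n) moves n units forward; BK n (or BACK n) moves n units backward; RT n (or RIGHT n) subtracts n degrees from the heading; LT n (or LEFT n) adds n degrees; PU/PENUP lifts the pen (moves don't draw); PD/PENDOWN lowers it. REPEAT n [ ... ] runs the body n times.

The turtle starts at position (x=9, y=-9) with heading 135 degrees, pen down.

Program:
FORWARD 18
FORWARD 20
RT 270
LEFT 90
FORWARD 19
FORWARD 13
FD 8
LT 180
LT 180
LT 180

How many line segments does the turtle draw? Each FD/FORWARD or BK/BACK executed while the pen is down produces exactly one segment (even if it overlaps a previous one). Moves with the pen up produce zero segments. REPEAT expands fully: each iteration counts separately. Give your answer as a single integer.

Executing turtle program step by step:
Start: pos=(9,-9), heading=135, pen down
FD 18: (9,-9) -> (-3.728,3.728) [heading=135, draw]
FD 20: (-3.728,3.728) -> (-17.87,17.87) [heading=135, draw]
RT 270: heading 135 -> 225
LT 90: heading 225 -> 315
FD 19: (-17.87,17.87) -> (-4.435,4.435) [heading=315, draw]
FD 13: (-4.435,4.435) -> (4.757,-4.757) [heading=315, draw]
FD 8: (4.757,-4.757) -> (10.414,-10.414) [heading=315, draw]
LT 180: heading 315 -> 135
LT 180: heading 135 -> 315
LT 180: heading 315 -> 135
Final: pos=(10.414,-10.414), heading=135, 5 segment(s) drawn
Segments drawn: 5

Answer: 5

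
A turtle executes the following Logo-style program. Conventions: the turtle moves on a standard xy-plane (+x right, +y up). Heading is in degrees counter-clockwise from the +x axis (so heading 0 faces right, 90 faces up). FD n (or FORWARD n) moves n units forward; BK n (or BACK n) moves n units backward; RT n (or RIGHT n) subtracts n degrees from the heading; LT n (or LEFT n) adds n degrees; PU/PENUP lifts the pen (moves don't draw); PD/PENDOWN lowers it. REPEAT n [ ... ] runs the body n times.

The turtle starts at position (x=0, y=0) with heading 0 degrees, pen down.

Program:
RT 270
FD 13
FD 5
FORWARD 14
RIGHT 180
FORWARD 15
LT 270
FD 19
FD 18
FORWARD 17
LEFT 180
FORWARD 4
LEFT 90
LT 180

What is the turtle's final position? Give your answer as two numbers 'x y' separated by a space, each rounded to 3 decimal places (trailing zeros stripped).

Executing turtle program step by step:
Start: pos=(0,0), heading=0, pen down
RT 270: heading 0 -> 90
FD 13: (0,0) -> (0,13) [heading=90, draw]
FD 5: (0,13) -> (0,18) [heading=90, draw]
FD 14: (0,18) -> (0,32) [heading=90, draw]
RT 180: heading 90 -> 270
FD 15: (0,32) -> (0,17) [heading=270, draw]
LT 270: heading 270 -> 180
FD 19: (0,17) -> (-19,17) [heading=180, draw]
FD 18: (-19,17) -> (-37,17) [heading=180, draw]
FD 17: (-37,17) -> (-54,17) [heading=180, draw]
LT 180: heading 180 -> 0
FD 4: (-54,17) -> (-50,17) [heading=0, draw]
LT 90: heading 0 -> 90
LT 180: heading 90 -> 270
Final: pos=(-50,17), heading=270, 8 segment(s) drawn

Answer: -50 17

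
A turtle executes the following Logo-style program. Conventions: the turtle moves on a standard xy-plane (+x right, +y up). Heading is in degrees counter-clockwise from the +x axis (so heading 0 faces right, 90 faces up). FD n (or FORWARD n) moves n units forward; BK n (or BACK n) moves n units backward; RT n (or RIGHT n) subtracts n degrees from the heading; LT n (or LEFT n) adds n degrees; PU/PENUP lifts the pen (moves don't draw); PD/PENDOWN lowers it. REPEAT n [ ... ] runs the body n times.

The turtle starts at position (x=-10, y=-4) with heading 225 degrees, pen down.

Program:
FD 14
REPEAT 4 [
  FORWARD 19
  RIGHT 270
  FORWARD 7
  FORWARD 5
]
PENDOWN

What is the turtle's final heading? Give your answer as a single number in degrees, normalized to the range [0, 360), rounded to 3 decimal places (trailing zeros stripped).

Executing turtle program step by step:
Start: pos=(-10,-4), heading=225, pen down
FD 14: (-10,-4) -> (-19.899,-13.899) [heading=225, draw]
REPEAT 4 [
  -- iteration 1/4 --
  FD 19: (-19.899,-13.899) -> (-33.335,-27.335) [heading=225, draw]
  RT 270: heading 225 -> 315
  FD 7: (-33.335,-27.335) -> (-28.385,-32.284) [heading=315, draw]
  FD 5: (-28.385,-32.284) -> (-24.849,-35.82) [heading=315, draw]
  -- iteration 2/4 --
  FD 19: (-24.849,-35.82) -> (-11.414,-49.255) [heading=315, draw]
  RT 270: heading 315 -> 45
  FD 7: (-11.414,-49.255) -> (-6.464,-44.305) [heading=45, draw]
  FD 5: (-6.464,-44.305) -> (-2.929,-40.77) [heading=45, draw]
  -- iteration 3/4 --
  FD 19: (-2.929,-40.77) -> (10.506,-27.335) [heading=45, draw]
  RT 270: heading 45 -> 135
  FD 7: (10.506,-27.335) -> (5.556,-22.385) [heading=135, draw]
  FD 5: (5.556,-22.385) -> (2.021,-18.849) [heading=135, draw]
  -- iteration 4/4 --
  FD 19: (2.021,-18.849) -> (-11.414,-5.414) [heading=135, draw]
  RT 270: heading 135 -> 225
  FD 7: (-11.414,-5.414) -> (-16.364,-10.364) [heading=225, draw]
  FD 5: (-16.364,-10.364) -> (-19.899,-13.899) [heading=225, draw]
]
PD: pen down
Final: pos=(-19.899,-13.899), heading=225, 13 segment(s) drawn

Answer: 225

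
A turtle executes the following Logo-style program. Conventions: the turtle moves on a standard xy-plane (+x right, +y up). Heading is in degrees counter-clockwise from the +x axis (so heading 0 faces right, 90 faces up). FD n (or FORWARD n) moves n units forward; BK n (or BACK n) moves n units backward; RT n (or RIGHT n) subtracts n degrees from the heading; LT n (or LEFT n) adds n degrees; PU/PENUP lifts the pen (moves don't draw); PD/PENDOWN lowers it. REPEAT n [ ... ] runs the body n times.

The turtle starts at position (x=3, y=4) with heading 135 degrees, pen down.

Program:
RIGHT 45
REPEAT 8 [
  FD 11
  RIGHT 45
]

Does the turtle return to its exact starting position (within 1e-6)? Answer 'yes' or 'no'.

Executing turtle program step by step:
Start: pos=(3,4), heading=135, pen down
RT 45: heading 135 -> 90
REPEAT 8 [
  -- iteration 1/8 --
  FD 11: (3,4) -> (3,15) [heading=90, draw]
  RT 45: heading 90 -> 45
  -- iteration 2/8 --
  FD 11: (3,15) -> (10.778,22.778) [heading=45, draw]
  RT 45: heading 45 -> 0
  -- iteration 3/8 --
  FD 11: (10.778,22.778) -> (21.778,22.778) [heading=0, draw]
  RT 45: heading 0 -> 315
  -- iteration 4/8 --
  FD 11: (21.778,22.778) -> (29.556,15) [heading=315, draw]
  RT 45: heading 315 -> 270
  -- iteration 5/8 --
  FD 11: (29.556,15) -> (29.556,4) [heading=270, draw]
  RT 45: heading 270 -> 225
  -- iteration 6/8 --
  FD 11: (29.556,4) -> (21.778,-3.778) [heading=225, draw]
  RT 45: heading 225 -> 180
  -- iteration 7/8 --
  FD 11: (21.778,-3.778) -> (10.778,-3.778) [heading=180, draw]
  RT 45: heading 180 -> 135
  -- iteration 8/8 --
  FD 11: (10.778,-3.778) -> (3,4) [heading=135, draw]
  RT 45: heading 135 -> 90
]
Final: pos=(3,4), heading=90, 8 segment(s) drawn

Start position: (3, 4)
Final position: (3, 4)
Distance = 0; < 1e-6 -> CLOSED

Answer: yes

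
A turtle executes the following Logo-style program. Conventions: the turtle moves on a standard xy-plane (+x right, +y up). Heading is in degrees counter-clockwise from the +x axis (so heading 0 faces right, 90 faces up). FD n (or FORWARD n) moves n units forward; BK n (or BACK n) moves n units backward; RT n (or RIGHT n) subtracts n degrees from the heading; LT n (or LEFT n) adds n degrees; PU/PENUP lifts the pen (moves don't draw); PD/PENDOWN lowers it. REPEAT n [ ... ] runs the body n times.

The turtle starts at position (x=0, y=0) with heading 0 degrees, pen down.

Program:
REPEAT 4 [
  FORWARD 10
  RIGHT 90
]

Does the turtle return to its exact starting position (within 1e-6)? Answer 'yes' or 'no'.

Executing turtle program step by step:
Start: pos=(0,0), heading=0, pen down
REPEAT 4 [
  -- iteration 1/4 --
  FD 10: (0,0) -> (10,0) [heading=0, draw]
  RT 90: heading 0 -> 270
  -- iteration 2/4 --
  FD 10: (10,0) -> (10,-10) [heading=270, draw]
  RT 90: heading 270 -> 180
  -- iteration 3/4 --
  FD 10: (10,-10) -> (0,-10) [heading=180, draw]
  RT 90: heading 180 -> 90
  -- iteration 4/4 --
  FD 10: (0,-10) -> (0,0) [heading=90, draw]
  RT 90: heading 90 -> 0
]
Final: pos=(0,0), heading=0, 4 segment(s) drawn

Start position: (0, 0)
Final position: (0, 0)
Distance = 0; < 1e-6 -> CLOSED

Answer: yes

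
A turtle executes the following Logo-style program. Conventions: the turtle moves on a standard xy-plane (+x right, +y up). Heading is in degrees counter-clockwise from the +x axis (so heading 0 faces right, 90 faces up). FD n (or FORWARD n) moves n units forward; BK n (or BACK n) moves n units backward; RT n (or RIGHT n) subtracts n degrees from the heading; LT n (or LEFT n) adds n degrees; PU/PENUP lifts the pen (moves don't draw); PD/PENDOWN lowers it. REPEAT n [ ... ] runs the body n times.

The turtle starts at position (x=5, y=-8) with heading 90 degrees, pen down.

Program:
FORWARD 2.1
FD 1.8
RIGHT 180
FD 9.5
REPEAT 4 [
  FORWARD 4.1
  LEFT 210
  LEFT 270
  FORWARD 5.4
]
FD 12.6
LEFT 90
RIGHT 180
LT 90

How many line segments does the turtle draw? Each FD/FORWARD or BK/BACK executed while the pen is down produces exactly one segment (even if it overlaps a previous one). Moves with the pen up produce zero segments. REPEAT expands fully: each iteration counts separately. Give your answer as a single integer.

Answer: 12

Derivation:
Executing turtle program step by step:
Start: pos=(5,-8), heading=90, pen down
FD 2.1: (5,-8) -> (5,-5.9) [heading=90, draw]
FD 1.8: (5,-5.9) -> (5,-4.1) [heading=90, draw]
RT 180: heading 90 -> 270
FD 9.5: (5,-4.1) -> (5,-13.6) [heading=270, draw]
REPEAT 4 [
  -- iteration 1/4 --
  FD 4.1: (5,-13.6) -> (5,-17.7) [heading=270, draw]
  LT 210: heading 270 -> 120
  LT 270: heading 120 -> 30
  FD 5.4: (5,-17.7) -> (9.677,-15) [heading=30, draw]
  -- iteration 2/4 --
  FD 4.1: (9.677,-15) -> (13.227,-12.95) [heading=30, draw]
  LT 210: heading 30 -> 240
  LT 270: heading 240 -> 150
  FD 5.4: (13.227,-12.95) -> (8.551,-10.25) [heading=150, draw]
  -- iteration 3/4 --
  FD 4.1: (8.551,-10.25) -> (5,-8.2) [heading=150, draw]
  LT 210: heading 150 -> 0
  LT 270: heading 0 -> 270
  FD 5.4: (5,-8.2) -> (5,-13.6) [heading=270, draw]
  -- iteration 4/4 --
  FD 4.1: (5,-13.6) -> (5,-17.7) [heading=270, draw]
  LT 210: heading 270 -> 120
  LT 270: heading 120 -> 30
  FD 5.4: (5,-17.7) -> (9.677,-15) [heading=30, draw]
]
FD 12.6: (9.677,-15) -> (20.588,-8.7) [heading=30, draw]
LT 90: heading 30 -> 120
RT 180: heading 120 -> 300
LT 90: heading 300 -> 30
Final: pos=(20.588,-8.7), heading=30, 12 segment(s) drawn
Segments drawn: 12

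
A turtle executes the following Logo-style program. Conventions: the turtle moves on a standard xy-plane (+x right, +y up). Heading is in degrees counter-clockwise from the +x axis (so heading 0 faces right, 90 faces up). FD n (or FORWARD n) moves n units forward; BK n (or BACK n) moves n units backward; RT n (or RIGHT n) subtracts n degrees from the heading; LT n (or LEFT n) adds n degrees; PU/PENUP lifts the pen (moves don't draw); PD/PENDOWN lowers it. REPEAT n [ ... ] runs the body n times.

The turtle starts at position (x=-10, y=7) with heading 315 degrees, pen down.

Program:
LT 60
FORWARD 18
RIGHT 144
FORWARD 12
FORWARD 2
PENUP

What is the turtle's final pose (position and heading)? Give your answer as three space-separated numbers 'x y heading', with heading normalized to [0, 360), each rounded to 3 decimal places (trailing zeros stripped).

Executing turtle program step by step:
Start: pos=(-10,7), heading=315, pen down
LT 60: heading 315 -> 15
FD 18: (-10,7) -> (7.387,11.659) [heading=15, draw]
RT 144: heading 15 -> 231
FD 12: (7.387,11.659) -> (-0.165,2.333) [heading=231, draw]
FD 2: (-0.165,2.333) -> (-1.424,0.779) [heading=231, draw]
PU: pen up
Final: pos=(-1.424,0.779), heading=231, 3 segment(s) drawn

Answer: -1.424 0.779 231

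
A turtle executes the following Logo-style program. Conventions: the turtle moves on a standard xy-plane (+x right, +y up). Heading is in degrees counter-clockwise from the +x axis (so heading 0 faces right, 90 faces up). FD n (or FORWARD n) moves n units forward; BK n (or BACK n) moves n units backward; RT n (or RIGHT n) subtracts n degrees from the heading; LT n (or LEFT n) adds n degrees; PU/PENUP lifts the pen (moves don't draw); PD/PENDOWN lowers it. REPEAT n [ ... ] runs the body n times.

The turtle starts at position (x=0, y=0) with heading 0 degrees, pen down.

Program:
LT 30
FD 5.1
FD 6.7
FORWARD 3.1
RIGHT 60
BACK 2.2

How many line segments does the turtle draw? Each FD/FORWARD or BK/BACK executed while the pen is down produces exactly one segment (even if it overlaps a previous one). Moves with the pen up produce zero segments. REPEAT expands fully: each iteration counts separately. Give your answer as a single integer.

Answer: 4

Derivation:
Executing turtle program step by step:
Start: pos=(0,0), heading=0, pen down
LT 30: heading 0 -> 30
FD 5.1: (0,0) -> (4.417,2.55) [heading=30, draw]
FD 6.7: (4.417,2.55) -> (10.219,5.9) [heading=30, draw]
FD 3.1: (10.219,5.9) -> (12.904,7.45) [heading=30, draw]
RT 60: heading 30 -> 330
BK 2.2: (12.904,7.45) -> (10.999,8.55) [heading=330, draw]
Final: pos=(10.999,8.55), heading=330, 4 segment(s) drawn
Segments drawn: 4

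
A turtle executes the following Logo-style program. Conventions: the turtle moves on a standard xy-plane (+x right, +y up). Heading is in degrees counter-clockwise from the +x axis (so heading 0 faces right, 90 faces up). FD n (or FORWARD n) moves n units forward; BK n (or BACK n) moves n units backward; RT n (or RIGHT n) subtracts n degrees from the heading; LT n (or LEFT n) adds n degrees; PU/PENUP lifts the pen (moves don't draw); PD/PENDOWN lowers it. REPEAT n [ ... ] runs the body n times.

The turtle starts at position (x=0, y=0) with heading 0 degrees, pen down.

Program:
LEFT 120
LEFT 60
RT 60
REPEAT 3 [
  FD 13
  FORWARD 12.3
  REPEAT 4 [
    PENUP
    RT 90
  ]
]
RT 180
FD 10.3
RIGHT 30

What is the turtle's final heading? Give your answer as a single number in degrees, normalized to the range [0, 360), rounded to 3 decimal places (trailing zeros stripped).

Executing turtle program step by step:
Start: pos=(0,0), heading=0, pen down
LT 120: heading 0 -> 120
LT 60: heading 120 -> 180
RT 60: heading 180 -> 120
REPEAT 3 [
  -- iteration 1/3 --
  FD 13: (0,0) -> (-6.5,11.258) [heading=120, draw]
  FD 12.3: (-6.5,11.258) -> (-12.65,21.91) [heading=120, draw]
  REPEAT 4 [
    -- iteration 1/4 --
    PU: pen up
    RT 90: heading 120 -> 30
    -- iteration 2/4 --
    PU: pen up
    RT 90: heading 30 -> 300
    -- iteration 3/4 --
    PU: pen up
    RT 90: heading 300 -> 210
    -- iteration 4/4 --
    PU: pen up
    RT 90: heading 210 -> 120
  ]
  -- iteration 2/3 --
  FD 13: (-12.65,21.91) -> (-19.15,33.169) [heading=120, move]
  FD 12.3: (-19.15,33.169) -> (-25.3,43.821) [heading=120, move]
  REPEAT 4 [
    -- iteration 1/4 --
    PU: pen up
    RT 90: heading 120 -> 30
    -- iteration 2/4 --
    PU: pen up
    RT 90: heading 30 -> 300
    -- iteration 3/4 --
    PU: pen up
    RT 90: heading 300 -> 210
    -- iteration 4/4 --
    PU: pen up
    RT 90: heading 210 -> 120
  ]
  -- iteration 3/3 --
  FD 13: (-25.3,43.821) -> (-31.8,55.079) [heading=120, move]
  FD 12.3: (-31.8,55.079) -> (-37.95,65.731) [heading=120, move]
  REPEAT 4 [
    -- iteration 1/4 --
    PU: pen up
    RT 90: heading 120 -> 30
    -- iteration 2/4 --
    PU: pen up
    RT 90: heading 30 -> 300
    -- iteration 3/4 --
    PU: pen up
    RT 90: heading 300 -> 210
    -- iteration 4/4 --
    PU: pen up
    RT 90: heading 210 -> 120
  ]
]
RT 180: heading 120 -> 300
FD 10.3: (-37.95,65.731) -> (-32.8,56.811) [heading=300, move]
RT 30: heading 300 -> 270
Final: pos=(-32.8,56.811), heading=270, 2 segment(s) drawn

Answer: 270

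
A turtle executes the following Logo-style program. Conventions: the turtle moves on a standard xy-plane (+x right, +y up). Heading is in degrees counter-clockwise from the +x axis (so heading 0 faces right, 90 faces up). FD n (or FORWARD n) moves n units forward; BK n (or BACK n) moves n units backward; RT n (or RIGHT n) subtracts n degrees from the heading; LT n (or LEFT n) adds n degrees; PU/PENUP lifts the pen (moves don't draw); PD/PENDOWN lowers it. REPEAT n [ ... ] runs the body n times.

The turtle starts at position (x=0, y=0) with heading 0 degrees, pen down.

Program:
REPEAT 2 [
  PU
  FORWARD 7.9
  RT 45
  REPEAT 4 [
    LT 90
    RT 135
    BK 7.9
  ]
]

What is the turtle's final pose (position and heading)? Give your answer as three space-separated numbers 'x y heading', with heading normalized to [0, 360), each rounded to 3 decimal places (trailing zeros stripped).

Answer: 2.314 21.386 270

Derivation:
Executing turtle program step by step:
Start: pos=(0,0), heading=0, pen down
REPEAT 2 [
  -- iteration 1/2 --
  PU: pen up
  FD 7.9: (0,0) -> (7.9,0) [heading=0, move]
  RT 45: heading 0 -> 315
  REPEAT 4 [
    -- iteration 1/4 --
    LT 90: heading 315 -> 45
    RT 135: heading 45 -> 270
    BK 7.9: (7.9,0) -> (7.9,7.9) [heading=270, move]
    -- iteration 2/4 --
    LT 90: heading 270 -> 0
    RT 135: heading 0 -> 225
    BK 7.9: (7.9,7.9) -> (13.486,13.486) [heading=225, move]
    -- iteration 3/4 --
    LT 90: heading 225 -> 315
    RT 135: heading 315 -> 180
    BK 7.9: (13.486,13.486) -> (21.386,13.486) [heading=180, move]
    -- iteration 4/4 --
    LT 90: heading 180 -> 270
    RT 135: heading 270 -> 135
    BK 7.9: (21.386,13.486) -> (26.972,7.9) [heading=135, move]
  ]
  -- iteration 2/2 --
  PU: pen up
  FD 7.9: (26.972,7.9) -> (21.386,13.486) [heading=135, move]
  RT 45: heading 135 -> 90
  REPEAT 4 [
    -- iteration 1/4 --
    LT 90: heading 90 -> 180
    RT 135: heading 180 -> 45
    BK 7.9: (21.386,13.486) -> (15.8,7.9) [heading=45, move]
    -- iteration 2/4 --
    LT 90: heading 45 -> 135
    RT 135: heading 135 -> 0
    BK 7.9: (15.8,7.9) -> (7.9,7.9) [heading=0, move]
    -- iteration 3/4 --
    LT 90: heading 0 -> 90
    RT 135: heading 90 -> 315
    BK 7.9: (7.9,7.9) -> (2.314,13.486) [heading=315, move]
    -- iteration 4/4 --
    LT 90: heading 315 -> 45
    RT 135: heading 45 -> 270
    BK 7.9: (2.314,13.486) -> (2.314,21.386) [heading=270, move]
  ]
]
Final: pos=(2.314,21.386), heading=270, 0 segment(s) drawn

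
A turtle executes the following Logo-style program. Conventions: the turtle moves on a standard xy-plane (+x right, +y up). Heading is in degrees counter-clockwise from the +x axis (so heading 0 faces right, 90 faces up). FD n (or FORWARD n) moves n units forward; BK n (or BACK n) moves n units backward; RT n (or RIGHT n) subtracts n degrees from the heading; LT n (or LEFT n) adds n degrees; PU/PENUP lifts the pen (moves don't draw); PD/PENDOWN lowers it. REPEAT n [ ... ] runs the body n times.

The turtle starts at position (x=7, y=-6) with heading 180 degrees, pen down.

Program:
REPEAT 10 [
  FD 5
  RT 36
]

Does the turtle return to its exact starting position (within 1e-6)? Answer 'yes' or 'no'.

Executing turtle program step by step:
Start: pos=(7,-6), heading=180, pen down
REPEAT 10 [
  -- iteration 1/10 --
  FD 5: (7,-6) -> (2,-6) [heading=180, draw]
  RT 36: heading 180 -> 144
  -- iteration 2/10 --
  FD 5: (2,-6) -> (-2.045,-3.061) [heading=144, draw]
  RT 36: heading 144 -> 108
  -- iteration 3/10 --
  FD 5: (-2.045,-3.061) -> (-3.59,1.694) [heading=108, draw]
  RT 36: heading 108 -> 72
  -- iteration 4/10 --
  FD 5: (-3.59,1.694) -> (-2.045,6.449) [heading=72, draw]
  RT 36: heading 72 -> 36
  -- iteration 5/10 --
  FD 5: (-2.045,6.449) -> (2,9.388) [heading=36, draw]
  RT 36: heading 36 -> 0
  -- iteration 6/10 --
  FD 5: (2,9.388) -> (7,9.388) [heading=0, draw]
  RT 36: heading 0 -> 324
  -- iteration 7/10 --
  FD 5: (7,9.388) -> (11.045,6.449) [heading=324, draw]
  RT 36: heading 324 -> 288
  -- iteration 8/10 --
  FD 5: (11.045,6.449) -> (12.59,1.694) [heading=288, draw]
  RT 36: heading 288 -> 252
  -- iteration 9/10 --
  FD 5: (12.59,1.694) -> (11.045,-3.061) [heading=252, draw]
  RT 36: heading 252 -> 216
  -- iteration 10/10 --
  FD 5: (11.045,-3.061) -> (7,-6) [heading=216, draw]
  RT 36: heading 216 -> 180
]
Final: pos=(7,-6), heading=180, 10 segment(s) drawn

Start position: (7, -6)
Final position: (7, -6)
Distance = 0; < 1e-6 -> CLOSED

Answer: yes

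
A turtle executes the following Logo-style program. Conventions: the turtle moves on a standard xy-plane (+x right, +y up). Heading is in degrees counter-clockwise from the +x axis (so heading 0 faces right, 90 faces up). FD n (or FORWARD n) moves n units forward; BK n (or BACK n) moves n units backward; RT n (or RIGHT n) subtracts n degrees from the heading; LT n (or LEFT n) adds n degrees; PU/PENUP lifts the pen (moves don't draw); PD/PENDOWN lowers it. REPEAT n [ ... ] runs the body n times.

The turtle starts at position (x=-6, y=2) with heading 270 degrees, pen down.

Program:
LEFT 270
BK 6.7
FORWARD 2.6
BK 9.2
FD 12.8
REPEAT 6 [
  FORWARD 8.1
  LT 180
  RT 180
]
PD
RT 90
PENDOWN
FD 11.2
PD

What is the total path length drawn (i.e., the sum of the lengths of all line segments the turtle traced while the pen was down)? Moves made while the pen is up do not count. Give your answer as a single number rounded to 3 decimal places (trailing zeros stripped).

Answer: 91.1

Derivation:
Executing turtle program step by step:
Start: pos=(-6,2), heading=270, pen down
LT 270: heading 270 -> 180
BK 6.7: (-6,2) -> (0.7,2) [heading=180, draw]
FD 2.6: (0.7,2) -> (-1.9,2) [heading=180, draw]
BK 9.2: (-1.9,2) -> (7.3,2) [heading=180, draw]
FD 12.8: (7.3,2) -> (-5.5,2) [heading=180, draw]
REPEAT 6 [
  -- iteration 1/6 --
  FD 8.1: (-5.5,2) -> (-13.6,2) [heading=180, draw]
  LT 180: heading 180 -> 0
  RT 180: heading 0 -> 180
  -- iteration 2/6 --
  FD 8.1: (-13.6,2) -> (-21.7,2) [heading=180, draw]
  LT 180: heading 180 -> 0
  RT 180: heading 0 -> 180
  -- iteration 3/6 --
  FD 8.1: (-21.7,2) -> (-29.8,2) [heading=180, draw]
  LT 180: heading 180 -> 0
  RT 180: heading 0 -> 180
  -- iteration 4/6 --
  FD 8.1: (-29.8,2) -> (-37.9,2) [heading=180, draw]
  LT 180: heading 180 -> 0
  RT 180: heading 0 -> 180
  -- iteration 5/6 --
  FD 8.1: (-37.9,2) -> (-46,2) [heading=180, draw]
  LT 180: heading 180 -> 0
  RT 180: heading 0 -> 180
  -- iteration 6/6 --
  FD 8.1: (-46,2) -> (-54.1,2) [heading=180, draw]
  LT 180: heading 180 -> 0
  RT 180: heading 0 -> 180
]
PD: pen down
RT 90: heading 180 -> 90
PD: pen down
FD 11.2: (-54.1,2) -> (-54.1,13.2) [heading=90, draw]
PD: pen down
Final: pos=(-54.1,13.2), heading=90, 11 segment(s) drawn

Segment lengths:
  seg 1: (-6,2) -> (0.7,2), length = 6.7
  seg 2: (0.7,2) -> (-1.9,2), length = 2.6
  seg 3: (-1.9,2) -> (7.3,2), length = 9.2
  seg 4: (7.3,2) -> (-5.5,2), length = 12.8
  seg 5: (-5.5,2) -> (-13.6,2), length = 8.1
  seg 6: (-13.6,2) -> (-21.7,2), length = 8.1
  seg 7: (-21.7,2) -> (-29.8,2), length = 8.1
  seg 8: (-29.8,2) -> (-37.9,2), length = 8.1
  seg 9: (-37.9,2) -> (-46,2), length = 8.1
  seg 10: (-46,2) -> (-54.1,2), length = 8.1
  seg 11: (-54.1,2) -> (-54.1,13.2), length = 11.2
Total = 91.1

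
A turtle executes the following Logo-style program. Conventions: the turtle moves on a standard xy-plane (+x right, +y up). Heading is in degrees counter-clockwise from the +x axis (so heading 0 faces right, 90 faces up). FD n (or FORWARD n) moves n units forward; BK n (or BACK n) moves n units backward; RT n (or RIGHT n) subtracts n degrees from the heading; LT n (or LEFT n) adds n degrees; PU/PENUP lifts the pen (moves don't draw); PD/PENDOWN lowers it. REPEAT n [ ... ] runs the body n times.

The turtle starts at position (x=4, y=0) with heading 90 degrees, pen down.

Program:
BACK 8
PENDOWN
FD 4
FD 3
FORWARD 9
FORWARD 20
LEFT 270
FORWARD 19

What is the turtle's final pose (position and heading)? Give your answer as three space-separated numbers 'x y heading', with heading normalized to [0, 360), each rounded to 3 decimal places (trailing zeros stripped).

Executing turtle program step by step:
Start: pos=(4,0), heading=90, pen down
BK 8: (4,0) -> (4,-8) [heading=90, draw]
PD: pen down
FD 4: (4,-8) -> (4,-4) [heading=90, draw]
FD 3: (4,-4) -> (4,-1) [heading=90, draw]
FD 9: (4,-1) -> (4,8) [heading=90, draw]
FD 20: (4,8) -> (4,28) [heading=90, draw]
LT 270: heading 90 -> 0
FD 19: (4,28) -> (23,28) [heading=0, draw]
Final: pos=(23,28), heading=0, 6 segment(s) drawn

Answer: 23 28 0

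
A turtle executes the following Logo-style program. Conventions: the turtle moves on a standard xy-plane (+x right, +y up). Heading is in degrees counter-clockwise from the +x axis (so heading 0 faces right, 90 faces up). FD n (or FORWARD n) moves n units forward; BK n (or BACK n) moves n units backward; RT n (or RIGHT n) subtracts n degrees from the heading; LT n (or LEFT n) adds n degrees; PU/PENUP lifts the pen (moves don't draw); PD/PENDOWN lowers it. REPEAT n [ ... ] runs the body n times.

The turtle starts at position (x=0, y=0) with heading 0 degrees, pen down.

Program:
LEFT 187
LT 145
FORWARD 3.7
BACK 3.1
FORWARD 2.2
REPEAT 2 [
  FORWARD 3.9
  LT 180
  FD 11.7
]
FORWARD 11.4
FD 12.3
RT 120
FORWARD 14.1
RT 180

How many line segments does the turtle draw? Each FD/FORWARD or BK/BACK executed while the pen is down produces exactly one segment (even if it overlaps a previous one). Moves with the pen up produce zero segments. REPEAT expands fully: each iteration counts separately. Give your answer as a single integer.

Answer: 10

Derivation:
Executing turtle program step by step:
Start: pos=(0,0), heading=0, pen down
LT 187: heading 0 -> 187
LT 145: heading 187 -> 332
FD 3.7: (0,0) -> (3.267,-1.737) [heading=332, draw]
BK 3.1: (3.267,-1.737) -> (0.53,-0.282) [heading=332, draw]
FD 2.2: (0.53,-0.282) -> (2.472,-1.315) [heading=332, draw]
REPEAT 2 [
  -- iteration 1/2 --
  FD 3.9: (2.472,-1.315) -> (5.916,-3.145) [heading=332, draw]
  LT 180: heading 332 -> 152
  FD 11.7: (5.916,-3.145) -> (-4.415,2.347) [heading=152, draw]
  -- iteration 2/2 --
  FD 3.9: (-4.415,2.347) -> (-7.858,4.178) [heading=152, draw]
  LT 180: heading 152 -> 332
  FD 11.7: (-7.858,4.178) -> (2.472,-1.315) [heading=332, draw]
]
FD 11.4: (2.472,-1.315) -> (12.538,-6.666) [heading=332, draw]
FD 12.3: (12.538,-6.666) -> (23.398,-12.441) [heading=332, draw]
RT 120: heading 332 -> 212
FD 14.1: (23.398,-12.441) -> (11.441,-19.913) [heading=212, draw]
RT 180: heading 212 -> 32
Final: pos=(11.441,-19.913), heading=32, 10 segment(s) drawn
Segments drawn: 10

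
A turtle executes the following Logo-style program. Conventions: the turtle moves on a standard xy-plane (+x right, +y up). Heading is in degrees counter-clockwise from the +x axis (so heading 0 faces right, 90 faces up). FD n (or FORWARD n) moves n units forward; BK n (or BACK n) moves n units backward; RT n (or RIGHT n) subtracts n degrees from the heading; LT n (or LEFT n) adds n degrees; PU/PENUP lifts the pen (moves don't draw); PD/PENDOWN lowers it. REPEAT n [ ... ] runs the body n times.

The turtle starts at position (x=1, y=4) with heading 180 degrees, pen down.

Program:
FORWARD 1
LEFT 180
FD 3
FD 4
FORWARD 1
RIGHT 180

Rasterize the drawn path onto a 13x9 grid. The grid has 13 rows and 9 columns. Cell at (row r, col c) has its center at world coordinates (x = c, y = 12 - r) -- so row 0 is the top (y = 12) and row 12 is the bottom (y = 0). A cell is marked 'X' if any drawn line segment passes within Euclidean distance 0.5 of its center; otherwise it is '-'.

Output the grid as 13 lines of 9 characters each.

Answer: ---------
---------
---------
---------
---------
---------
---------
---------
XXXXXXXXX
---------
---------
---------
---------

Derivation:
Segment 0: (1,4) -> (0,4)
Segment 1: (0,4) -> (3,4)
Segment 2: (3,4) -> (7,4)
Segment 3: (7,4) -> (8,4)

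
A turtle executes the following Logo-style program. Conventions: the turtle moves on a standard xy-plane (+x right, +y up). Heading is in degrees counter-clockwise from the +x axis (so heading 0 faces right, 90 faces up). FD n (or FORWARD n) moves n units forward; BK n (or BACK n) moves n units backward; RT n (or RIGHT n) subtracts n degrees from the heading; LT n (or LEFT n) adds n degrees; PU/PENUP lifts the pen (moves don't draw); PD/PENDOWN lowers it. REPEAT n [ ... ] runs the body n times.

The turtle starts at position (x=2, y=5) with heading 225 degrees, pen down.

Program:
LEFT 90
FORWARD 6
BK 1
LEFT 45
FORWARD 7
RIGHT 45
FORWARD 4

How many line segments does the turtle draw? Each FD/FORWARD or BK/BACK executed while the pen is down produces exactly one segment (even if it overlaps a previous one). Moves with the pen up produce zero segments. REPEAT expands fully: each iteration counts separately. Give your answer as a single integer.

Answer: 4

Derivation:
Executing turtle program step by step:
Start: pos=(2,5), heading=225, pen down
LT 90: heading 225 -> 315
FD 6: (2,5) -> (6.243,0.757) [heading=315, draw]
BK 1: (6.243,0.757) -> (5.536,1.464) [heading=315, draw]
LT 45: heading 315 -> 0
FD 7: (5.536,1.464) -> (12.536,1.464) [heading=0, draw]
RT 45: heading 0 -> 315
FD 4: (12.536,1.464) -> (15.364,-1.364) [heading=315, draw]
Final: pos=(15.364,-1.364), heading=315, 4 segment(s) drawn
Segments drawn: 4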